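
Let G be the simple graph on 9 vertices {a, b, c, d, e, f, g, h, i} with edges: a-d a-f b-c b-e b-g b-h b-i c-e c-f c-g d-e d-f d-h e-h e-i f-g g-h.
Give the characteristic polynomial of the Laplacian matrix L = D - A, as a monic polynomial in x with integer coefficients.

x^9 - 34x^8 + 492x^7 - 3944x^6 + 19076x^5 - 56708x^4 + 100507x^3 - 96252x^2 + 37692x

With the vertex order [a, b, c, d, e, f, g, h, i], the degrees are [2, 5, 4, 4, 5, 4, 4, 4, 2], giving D = diag(2, 5, 4, 4, 5, 4, 4, 4, 2) and L = D - A. L has integer entries, so p(x) = det(xI - L) has integer coefficients. Expanding the determinant yields x^9 - 34x^8 + 492x^7 - 3944x^6 + 19076x^5 - 56708x^4 + 100507x^3 - 96252x^2 + 37692x. The constant term is 0 because L is singular (the all-ones vector lies in its kernel). There is one zero in the spectrum, matching the 1 component.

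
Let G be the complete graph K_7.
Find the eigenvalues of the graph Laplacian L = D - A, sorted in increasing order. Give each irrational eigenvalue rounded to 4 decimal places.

The graph has 7 vertices and degree multiset [6, 6, 6, 6, 6, 6, 6]; D is the diagonal matrix of degrees and L = D - A. Diagonalising L (or applying a numerical eigensolver to the 7x7 matrix) gives the spectrum above. The single zero eigenvalue shows the graph is connected. There is one zero in the spectrum, matching the 1 component.

[0, 7, 7, 7, 7, 7, 7]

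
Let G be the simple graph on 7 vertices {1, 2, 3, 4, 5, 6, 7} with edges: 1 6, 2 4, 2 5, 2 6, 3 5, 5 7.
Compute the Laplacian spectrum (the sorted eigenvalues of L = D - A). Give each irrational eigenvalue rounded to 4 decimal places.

[0, 0.3217, 0.6802, 1, 2.1397, 3.2297, 4.6287]

Reading degrees in the order [1, 2, 3, 4, 5, 6, 7] gives [1, 3, 1, 1, 3, 2, 1]; set D = diag(1, 3, 1, 1, 3, 2, 1) and form L = D - A. Since every row of L sums to 0, the all-ones vector is in the kernel and 0 is an eigenvalue. The eigenvalues sum to 12, which equals trace(L) = 2|E|.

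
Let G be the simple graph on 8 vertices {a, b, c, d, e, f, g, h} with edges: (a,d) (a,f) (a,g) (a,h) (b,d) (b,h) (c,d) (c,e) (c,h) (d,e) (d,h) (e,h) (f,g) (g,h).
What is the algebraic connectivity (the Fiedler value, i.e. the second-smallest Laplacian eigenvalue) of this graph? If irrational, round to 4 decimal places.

Reading degrees in the order [a, b, c, d, e, f, g, h] gives [4, 2, 3, 5, 3, 2, 3, 6]; set D = diag(4, 2, 3, 5, 3, 2, 3, 6) and form L = D - A. The smallest Laplacian eigenvalue is always 0. The next one, lambda_2 = 1.0162, measures how hard the graph is to disconnect: larger values mean better connectivity. The largest eigenvalue, 7.0898, is at most the vertex count 8. There is one zero in the spectrum, matching the 1 component.

1.0162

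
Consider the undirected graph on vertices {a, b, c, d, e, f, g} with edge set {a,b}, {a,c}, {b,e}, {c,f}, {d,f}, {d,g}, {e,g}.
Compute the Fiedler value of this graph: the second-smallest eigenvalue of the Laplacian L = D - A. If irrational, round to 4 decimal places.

Each diagonal entry of L is the vertex degree and each off-diagonal entry is -1 where an edge is present, 0 otherwise; in the order [a, b, c, d, e, f, g] the diagonal is [2, 2, 2, 2, 2, 2, 2]. The sorted Laplacian eigenvalues are [0, 0.7530, 0.7530, 2.4450, 2.4450, 3.8019, 3.8019]; the algebraic connectivity is the second entry, 0.7530. By the matrix-tree theorem the graph has (1/7) * product of the nonzero eigenvalues = 7 spanning trees.

0.7530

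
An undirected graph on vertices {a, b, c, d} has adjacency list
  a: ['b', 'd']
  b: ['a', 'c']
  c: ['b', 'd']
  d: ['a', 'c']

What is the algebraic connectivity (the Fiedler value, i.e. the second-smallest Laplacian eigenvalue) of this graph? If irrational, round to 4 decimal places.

With the vertex order [a, b, c, d], the degrees are [2, 2, 2, 2], giving D = diag(2, 2, 2, 2) and L = D - A. Computing the eigenvalues of L and sorting gives [0, 2, 2, 4]. The Fiedler value lambda_2 = 2 is strictly positive, so the graph is connected. The eigenvalues sum to 8, which equals trace(L) = 2|E|. The largest eigenvalue, 4, is at most the vertex count 4.

2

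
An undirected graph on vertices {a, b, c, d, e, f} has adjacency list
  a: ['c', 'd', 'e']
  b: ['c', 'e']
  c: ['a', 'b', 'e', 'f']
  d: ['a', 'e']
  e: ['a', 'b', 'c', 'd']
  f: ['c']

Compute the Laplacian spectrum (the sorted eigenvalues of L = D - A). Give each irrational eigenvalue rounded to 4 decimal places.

[0, 0.8851, 1.6972, 3.2541, 4.8608, 5.3028]

Each diagonal entry of L is the vertex degree and each off-diagonal entry is -1 where an edge is present, 0 otherwise; in the order [a, b, c, d, e, f] the diagonal is [3, 2, 4, 2, 4, 1]. Diagonalising L (or applying a numerical eigensolver to the 6x6 matrix) gives the spectrum above. The single zero eigenvalue shows the graph is connected. The eigenvalues sum to 16, which equals trace(L) = 2|E|. By the matrix-tree theorem the graph has (1/6) * product of the nonzero eigenvalues = 21 spanning trees.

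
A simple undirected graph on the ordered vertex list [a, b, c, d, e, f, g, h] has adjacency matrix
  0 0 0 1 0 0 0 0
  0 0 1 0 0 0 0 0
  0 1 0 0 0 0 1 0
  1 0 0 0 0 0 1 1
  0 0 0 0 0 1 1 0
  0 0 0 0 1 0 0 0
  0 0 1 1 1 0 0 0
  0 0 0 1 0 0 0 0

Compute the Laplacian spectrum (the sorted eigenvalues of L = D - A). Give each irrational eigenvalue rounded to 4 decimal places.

Reading degrees in the order [a, b, c, d, e, f, g, h] gives [1, 1, 2, 3, 2, 1, 3, 1]; set D = diag(1, 1, 2, 3, 2, 1, 3, 1) and form L = D - A. Since every row of L sums to 0, the all-ones vector is in the kernel and 0 is an eigenvalue. By the matrix-tree theorem the graph has (1/8) * product of the nonzero eigenvalues = 1 spanning tree.

[0, 0.3065, 0.3820, 1, 1.6703, 2.6180, 3.3297, 4.6935]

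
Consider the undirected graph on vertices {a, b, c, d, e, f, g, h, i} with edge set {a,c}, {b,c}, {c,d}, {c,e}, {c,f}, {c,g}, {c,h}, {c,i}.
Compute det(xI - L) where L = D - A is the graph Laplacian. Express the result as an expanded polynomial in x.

x^9 - 16x^8 + 84x^7 - 224x^6 + 350x^5 - 336x^4 + 196x^3 - 64x^2 + 9x

With the vertex order [a, b, c, d, e, f, g, h, i], the degrees are [1, 1, 8, 1, 1, 1, 1, 1, 1], giving D = diag(1, 1, 8, 1, 1, 1, 1, 1, 1) and L = D - A. The eigenvalues of L are [0, 1, 1, 1, 1, 1, 1, 1, 9]; the characteristic polynomial is the product of (x - lambda_i), which multiplies out to x^9 - 16x^8 + 84x^7 - 224x^6 + 350x^5 - 336x^4 + 196x^3 - 64x^2 + 9x. The coefficient of x^8 equals -trace(L) = -16, matching the sum of degrees. The largest eigenvalue, 9, is at most the vertex count 9.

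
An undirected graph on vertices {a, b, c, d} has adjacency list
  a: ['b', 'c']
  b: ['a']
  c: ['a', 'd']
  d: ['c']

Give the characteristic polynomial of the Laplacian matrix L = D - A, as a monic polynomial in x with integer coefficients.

Reading degrees in the order [a, b, c, d] gives [2, 1, 2, 1]; set D = diag(2, 1, 2, 1) and form L = D - A. L has integer entries, so p(x) = det(xI - L) has integer coefficients. Expanding the determinant yields x^4 - 6x^3 + 10x^2 - 4x. The constant term is 0 because L is singular (the all-ones vector lies in its kernel). By the matrix-tree theorem the graph has (1/4) * product of the nonzero eigenvalues = 1 spanning tree.

x^4 - 6x^3 + 10x^2 - 4x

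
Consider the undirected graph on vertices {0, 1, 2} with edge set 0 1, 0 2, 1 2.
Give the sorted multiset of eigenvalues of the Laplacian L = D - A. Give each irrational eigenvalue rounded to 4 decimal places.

[0, 3, 3]

Each diagonal entry of L is the vertex degree and each off-diagonal entry is -1 where an edge is present, 0 otherwise; in the order [0, 1, 2] the diagonal is [2, 2, 2]. The multiplicity of 0 as a Laplacian eigenvalue equals the number of connected components. By the matrix-tree theorem the graph has (1/3) * product of the nonzero eigenvalues = 3 spanning trees. There is one zero in the spectrum, matching the 1 component.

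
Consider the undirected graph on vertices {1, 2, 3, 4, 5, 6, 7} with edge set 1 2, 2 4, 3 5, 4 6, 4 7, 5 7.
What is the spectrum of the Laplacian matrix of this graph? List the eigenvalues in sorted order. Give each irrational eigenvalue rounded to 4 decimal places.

Each diagonal entry of L is the vertex degree and each off-diagonal entry is -1 where an edge is present, 0 otherwise; in the order [1, 2, 3, 4, 5, 6, 7] the diagonal is [1, 2, 1, 3, 2, 1, 2]. Since every row of L sums to 0, the all-ones vector is in the kernel and 0 is an eigenvalue.

[0, 0.2603, 0.6262, 1.4055, 2.2742, 3.0996, 4.3342]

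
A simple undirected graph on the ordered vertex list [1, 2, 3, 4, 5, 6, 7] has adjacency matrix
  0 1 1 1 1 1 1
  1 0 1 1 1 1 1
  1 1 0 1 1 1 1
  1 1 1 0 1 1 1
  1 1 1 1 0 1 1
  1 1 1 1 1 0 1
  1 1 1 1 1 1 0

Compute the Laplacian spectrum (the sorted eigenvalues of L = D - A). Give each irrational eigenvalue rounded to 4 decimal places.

With the vertex order [1, 2, 3, 4, 5, 6, 7], the degrees are [6, 6, 6, 6, 6, 6, 6], giving D = diag(6, 6, 6, 6, 6, 6, 6) and L = D - A. Since every row of L sums to 0, the all-ones vector is in the kernel and 0 is an eigenvalue. The single zero eigenvalue shows the graph is connected. There is one zero in the spectrum, matching the 1 component.

[0, 7, 7, 7, 7, 7, 7]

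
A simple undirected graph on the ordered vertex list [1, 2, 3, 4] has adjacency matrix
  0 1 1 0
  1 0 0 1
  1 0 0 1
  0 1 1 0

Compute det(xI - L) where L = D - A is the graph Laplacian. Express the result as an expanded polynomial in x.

Each diagonal entry of L is the vertex degree and each off-diagonal entry is -1 where an edge is present, 0 otherwise; in the order [1, 2, 3, 4] the diagonal is [2, 2, 2, 2]. L has integer entries, so p(x) = det(xI - L) has integer coefficients. Expanding the determinant yields x^4 - 8x^3 + 20x^2 - 16x. Since p(0) = det(-L) = 0, x divides p(x).

x^4 - 8x^3 + 20x^2 - 16x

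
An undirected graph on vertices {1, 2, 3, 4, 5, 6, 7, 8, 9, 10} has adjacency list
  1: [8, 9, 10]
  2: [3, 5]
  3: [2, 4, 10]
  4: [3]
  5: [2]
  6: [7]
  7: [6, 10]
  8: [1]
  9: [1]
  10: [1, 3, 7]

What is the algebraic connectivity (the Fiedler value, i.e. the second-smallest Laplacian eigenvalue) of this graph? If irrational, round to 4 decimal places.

With the vertex order [1, 2, 3, 4, 5, 6, 7, 8, 9, 10], the degrees are [3, 2, 3, 1, 1, 1, 2, 1, 1, 3], giving D = diag(3, 2, 3, 1, 1, 1, 2, 1, 1, 3) and L = D - A. The sorted Laplacian eigenvalues are [0, 0.2076, 0.3326, 0.6394, 1, 1.7049, 2.2883, 3.0761, 3.8552, 4.8958]; the algebraic connectivity is the second entry, 0.2076. By the matrix-tree theorem the graph has (1/10) * product of the nonzero eigenvalues = 1 spanning tree. The eigenvalues sum to 18, which equals trace(L) = 2|E|.

0.2076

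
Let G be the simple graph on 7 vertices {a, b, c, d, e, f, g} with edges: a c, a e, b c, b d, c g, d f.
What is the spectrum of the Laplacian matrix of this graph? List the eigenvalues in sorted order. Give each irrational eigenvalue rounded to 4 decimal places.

[0, 0.2603, 0.6262, 1.4055, 2.2742, 3.0996, 4.3342]

Reading degrees in the order [a, b, c, d, e, f, g] gives [2, 2, 3, 2, 1, 1, 1]; set D = diag(2, 2, 3, 2, 1, 1, 1) and form L = D - A. Since every row of L sums to 0, the all-ones vector is in the kernel and 0 is an eigenvalue. The single zero eigenvalue shows the graph is connected.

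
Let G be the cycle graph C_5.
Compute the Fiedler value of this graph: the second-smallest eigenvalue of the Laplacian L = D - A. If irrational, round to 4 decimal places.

The graph has 5 vertices and degree multiset [2, 2, 2, 2, 2]; D is the diagonal matrix of degrees and L = D - A. Computing the eigenvalues of L and sorting gives [0, 1.3820, 1.3820, 3.6180, 3.6180]. The Fiedler value lambda_2 = 1.3820 is strictly positive, so the graph is connected. By the matrix-tree theorem the graph has (1/5) * product of the nonzero eigenvalues = 5 spanning trees.

1.3820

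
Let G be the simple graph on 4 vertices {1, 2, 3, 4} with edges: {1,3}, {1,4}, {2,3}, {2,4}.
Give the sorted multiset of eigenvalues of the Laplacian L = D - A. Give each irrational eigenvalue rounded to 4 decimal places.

With the vertex order [1, 2, 3, 4], the degrees are [2, 2, 2, 2], giving D = diag(2, 2, 2, 2) and L = D - A. Since every row of L sums to 0, the all-ones vector is in the kernel and 0 is an eigenvalue. The single zero eigenvalue shows the graph is connected. By the matrix-tree theorem the graph has (1/4) * product of the nonzero eigenvalues = 4 spanning trees.

[0, 2, 2, 4]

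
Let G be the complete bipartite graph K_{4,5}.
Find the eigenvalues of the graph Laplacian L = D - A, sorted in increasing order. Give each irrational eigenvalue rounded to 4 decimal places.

The graph has 9 vertices and degree multiset [5, 5, 5, 5, 4, 4, 4, 4, 4]; D is the diagonal matrix of degrees and L = D - A. The multiplicity of 0 as a Laplacian eigenvalue equals the number of connected components.

[0, 4, 4, 4, 4, 5, 5, 5, 9]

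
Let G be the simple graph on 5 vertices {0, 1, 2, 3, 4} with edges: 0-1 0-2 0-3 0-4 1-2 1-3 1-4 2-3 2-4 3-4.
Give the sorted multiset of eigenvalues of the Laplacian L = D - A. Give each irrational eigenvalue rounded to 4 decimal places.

Reading degrees in the order [0, 1, 2, 3, 4] gives [4, 4, 4, 4, 4]; set D = diag(4, 4, 4, 4, 4) and form L = D - A. The multiplicity of 0 as a Laplacian eigenvalue equals the number of connected components. There is one zero in the spectrum, matching the 1 component.

[0, 5, 5, 5, 5]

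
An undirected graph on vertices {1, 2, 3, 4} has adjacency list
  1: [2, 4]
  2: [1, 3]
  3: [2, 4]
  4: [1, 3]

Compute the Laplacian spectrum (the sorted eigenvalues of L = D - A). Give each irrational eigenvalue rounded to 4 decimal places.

With the vertex order [1, 2, 3, 4], the degrees are [2, 2, 2, 2], giving D = diag(2, 2, 2, 2) and L = D - A. Since every row of L sums to 0, the all-ones vector is in the kernel and 0 is an eigenvalue.

[0, 2, 2, 4]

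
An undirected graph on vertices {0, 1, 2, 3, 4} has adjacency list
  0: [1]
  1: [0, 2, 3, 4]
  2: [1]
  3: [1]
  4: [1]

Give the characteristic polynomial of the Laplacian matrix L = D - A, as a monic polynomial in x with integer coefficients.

With the vertex order [0, 1, 2, 3, 4], the degrees are [1, 4, 1, 1, 1], giving D = diag(1, 4, 1, 1, 1) and L = D - A. L has integer entries, so p(x) = det(xI - L) has integer coefficients. Expanding the determinant yields x^5 - 8x^4 + 18x^3 - 16x^2 + 5x. The constant term is 0 because L is singular (the all-ones vector lies in its kernel). There is one zero in the spectrum, matching the 1 component. The eigenvalues sum to 8, which equals trace(L) = 2|E|.

x^5 - 8x^4 + 18x^3 - 16x^2 + 5x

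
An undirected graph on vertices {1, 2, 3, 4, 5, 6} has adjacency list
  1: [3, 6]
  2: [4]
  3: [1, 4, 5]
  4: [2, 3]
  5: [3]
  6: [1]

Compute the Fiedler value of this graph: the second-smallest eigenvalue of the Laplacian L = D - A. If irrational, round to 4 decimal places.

0.3820

With the vertex order [1, 2, 3, 4, 5, 6], the degrees are [2, 1, 3, 2, 1, 1], giving D = diag(2, 1, 3, 2, 1, 1) and L = D - A. Computing the eigenvalues of L and sorting gives [0, 0.3820, 0.6972, 2, 2.6180, 4.3028]. The Fiedler value lambda_2 = 0.3820 is strictly positive, so the graph is connected. There is one zero in the spectrum, matching the 1 component. The eigenvalues sum to 10, which equals trace(L) = 2|E|.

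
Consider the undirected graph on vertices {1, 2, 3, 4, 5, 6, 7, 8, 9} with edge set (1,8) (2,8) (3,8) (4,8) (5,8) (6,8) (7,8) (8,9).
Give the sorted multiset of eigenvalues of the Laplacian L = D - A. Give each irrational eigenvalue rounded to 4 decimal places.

With the vertex order [1, 2, 3, 4, 5, 6, 7, 8, 9], the degrees are [1, 1, 1, 1, 1, 1, 1, 8, 1], giving D = diag(1, 1, 1, 1, 1, 1, 1, 8, 1) and L = D - A. L is symmetric positive semidefinite, so every eigenvalue is real and nonnegative. The single zero eigenvalue shows the graph is connected. The eigenvalues sum to 16, which equals trace(L) = 2|E|.

[0, 1, 1, 1, 1, 1, 1, 1, 9]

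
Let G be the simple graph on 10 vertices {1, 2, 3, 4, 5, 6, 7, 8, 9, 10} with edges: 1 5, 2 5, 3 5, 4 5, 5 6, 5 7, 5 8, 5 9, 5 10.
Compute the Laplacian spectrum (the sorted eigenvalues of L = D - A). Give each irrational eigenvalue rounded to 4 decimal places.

[0, 1, 1, 1, 1, 1, 1, 1, 1, 10]

Each diagonal entry of L is the vertex degree and each off-diagonal entry is -1 where an edge is present, 0 otherwise; in the order [1, 2, 3, 4, 5, 6, 7, 8, 9, 10] the diagonal is [1, 1, 1, 1, 9, 1, 1, 1, 1, 1]. Diagonalising L (or applying a numerical eigensolver to the 10x10 matrix) gives the spectrum above. There is one zero in the spectrum, matching the 1 component. By the matrix-tree theorem the graph has (1/10) * product of the nonzero eigenvalues = 1 spanning tree.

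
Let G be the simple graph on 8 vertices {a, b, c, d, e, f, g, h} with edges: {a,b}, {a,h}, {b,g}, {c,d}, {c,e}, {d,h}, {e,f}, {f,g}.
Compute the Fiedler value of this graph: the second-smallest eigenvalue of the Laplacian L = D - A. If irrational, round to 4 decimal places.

0.5858

With the vertex order [a, b, c, d, e, f, g, h], the degrees are [2, 2, 2, 2, 2, 2, 2, 2], giving D = diag(2, 2, 2, 2, 2, 2, 2, 2) and L = D - A. Computing the eigenvalues of L and sorting gives [0, 0.5858, 0.5858, 2, 2, 3.4142, 3.4142, 4]. The Fiedler value lambda_2 = 0.5858 is strictly positive, so the graph is connected.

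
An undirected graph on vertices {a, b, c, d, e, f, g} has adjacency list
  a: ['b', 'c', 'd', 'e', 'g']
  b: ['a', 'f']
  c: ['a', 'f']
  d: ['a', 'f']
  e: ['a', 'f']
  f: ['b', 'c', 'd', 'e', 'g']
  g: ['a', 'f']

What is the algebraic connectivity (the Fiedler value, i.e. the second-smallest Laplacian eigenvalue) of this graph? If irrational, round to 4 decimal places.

Reading degrees in the order [a, b, c, d, e, f, g] gives [5, 2, 2, 2, 2, 5, 2]; set D = diag(5, 2, 2, 2, 2, 5, 2) and form L = D - A. Computing the eigenvalues of L and sorting gives [0, 2, 2, 2, 2, 5, 7]. The Fiedler value lambda_2 = 2 is strictly positive, so the graph is connected. The largest eigenvalue, 7, is at most the vertex count 7. By the matrix-tree theorem the graph has (1/7) * product of the nonzero eigenvalues = 80 spanning trees.

2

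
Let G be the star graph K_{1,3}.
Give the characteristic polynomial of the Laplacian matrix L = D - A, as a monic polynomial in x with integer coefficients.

x^4 - 6x^3 + 9x^2 - 4x

The graph has 4 vertices and degree multiset [3, 1, 1, 1]; D is the diagonal matrix of degrees and L = D - A. The eigenvalues of L are [0, 1, 1, 4]; the characteristic polynomial is the product of (x - lambda_i), which multiplies out to x^4 - 6x^3 + 9x^2 - 4x. The constant term is 0 because L is singular (the all-ones vector lies in its kernel).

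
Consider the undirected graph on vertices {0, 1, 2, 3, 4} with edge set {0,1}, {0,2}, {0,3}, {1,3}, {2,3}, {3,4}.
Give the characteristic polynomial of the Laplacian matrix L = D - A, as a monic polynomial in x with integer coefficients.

Each diagonal entry of L is the vertex degree and each off-diagonal entry is -1 where an edge is present, 0 otherwise; in the order [0, 1, 2, 3, 4] the diagonal is [3, 2, 2, 4, 1]. L has integer entries, so p(x) = det(xI - L) has integer coefficients. Expanding the determinant yields x^5 - 12x^4 + 49x^3 - 78x^2 + 40x. The constant term is 0 because L is singular (the all-ones vector lies in its kernel). The largest eigenvalue, 5, is at most the vertex count 5. By the matrix-tree theorem the graph has (1/5) * product of the nonzero eigenvalues = 8 spanning trees.

x^5 - 12x^4 + 49x^3 - 78x^2 + 40x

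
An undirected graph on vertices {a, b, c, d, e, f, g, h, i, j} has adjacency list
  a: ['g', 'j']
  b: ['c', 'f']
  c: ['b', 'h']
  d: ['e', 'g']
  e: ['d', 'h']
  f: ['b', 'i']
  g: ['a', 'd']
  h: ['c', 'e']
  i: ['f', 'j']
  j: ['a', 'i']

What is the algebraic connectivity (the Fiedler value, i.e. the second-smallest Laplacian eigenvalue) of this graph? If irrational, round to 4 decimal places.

0.3820

Reading degrees in the order [a, b, c, d, e, f, g, h, i, j] gives [2, 2, 2, 2, 2, 2, 2, 2, 2, 2]; set D = diag(2, 2, 2, 2, 2, 2, 2, 2, 2, 2) and form L = D - A. Computing the eigenvalues of L and sorting gives [0, 0.3820, 0.3820, 1.3820, 1.3820, 2.6180, 2.6180, 3.6180, 3.6180, 4]. The Fiedler value lambda_2 = 0.3820 is strictly positive, so the graph is connected. The eigenvalues sum to 20, which equals trace(L) = 2|E|.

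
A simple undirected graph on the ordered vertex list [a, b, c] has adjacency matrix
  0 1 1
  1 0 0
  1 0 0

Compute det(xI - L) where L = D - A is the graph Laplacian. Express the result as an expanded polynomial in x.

Reading degrees in the order [a, b, c] gives [2, 1, 1]; set D = diag(2, 1, 1) and form L = D - A. Computing det(xI - L) by cofactor expansion (or equivalently via sum-over-permutations) gives x^3 - 4x^2 + 3x. Since p(0) = det(-L) = 0, x divides p(x). By the matrix-tree theorem the graph has (1/3) * product of the nonzero eigenvalues = 1 spanning tree. There is one zero in the spectrum, matching the 1 component.

x^3 - 4x^2 + 3x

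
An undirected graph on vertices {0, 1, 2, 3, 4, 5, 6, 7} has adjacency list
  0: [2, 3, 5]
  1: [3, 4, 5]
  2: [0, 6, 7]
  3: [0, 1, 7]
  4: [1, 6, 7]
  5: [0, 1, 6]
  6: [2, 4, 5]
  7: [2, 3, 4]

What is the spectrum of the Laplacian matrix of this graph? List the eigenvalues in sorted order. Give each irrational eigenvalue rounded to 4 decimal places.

Each diagonal entry of L is the vertex degree and each off-diagonal entry is -1 where an edge is present, 0 otherwise; in the order [0, 1, 2, 3, 4, 5, 6, 7] the diagonal is [3, 3, 3, 3, 3, 3, 3, 3]. Diagonalising L (or applying a numerical eigensolver to the 8x8 matrix) gives the spectrum above. The largest eigenvalue, 6, is at most the vertex count 8.

[0, 2, 2, 2, 4, 4, 4, 6]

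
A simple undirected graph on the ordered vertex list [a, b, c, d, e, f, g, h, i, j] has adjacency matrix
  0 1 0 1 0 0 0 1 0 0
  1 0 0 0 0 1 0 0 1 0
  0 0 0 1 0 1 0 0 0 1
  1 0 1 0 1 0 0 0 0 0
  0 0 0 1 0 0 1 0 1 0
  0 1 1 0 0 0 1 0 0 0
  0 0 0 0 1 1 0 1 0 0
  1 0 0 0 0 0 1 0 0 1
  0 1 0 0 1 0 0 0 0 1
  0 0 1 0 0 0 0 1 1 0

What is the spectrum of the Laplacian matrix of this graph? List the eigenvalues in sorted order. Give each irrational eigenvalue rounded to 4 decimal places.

[0, 2, 2, 2, 2, 2, 5, 5, 5, 5]

Each diagonal entry of L is the vertex degree and each off-diagonal entry is -1 where an edge is present, 0 otherwise; in the order [a, b, c, d, e, f, g, h, i, j] the diagonal is [3, 3, 3, 3, 3, 3, 3, 3, 3, 3]. The multiplicity of 0 as a Laplacian eigenvalue equals the number of connected components. There is one zero in the spectrum, matching the 1 component.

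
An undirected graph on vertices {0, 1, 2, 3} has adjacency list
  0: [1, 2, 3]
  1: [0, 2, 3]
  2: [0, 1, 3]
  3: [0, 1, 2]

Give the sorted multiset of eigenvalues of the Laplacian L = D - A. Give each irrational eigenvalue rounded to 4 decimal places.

[0, 4, 4, 4]

Reading degrees in the order [0, 1, 2, 3] gives [3, 3, 3, 3]; set D = diag(3, 3, 3, 3) and form L = D - A. L is symmetric positive semidefinite, so every eigenvalue is real and nonnegative. The single zero eigenvalue shows the graph is connected. The eigenvalues sum to 12, which equals trace(L) = 2|E|. By the matrix-tree theorem the graph has (1/4) * product of the nonzero eigenvalues = 16 spanning trees.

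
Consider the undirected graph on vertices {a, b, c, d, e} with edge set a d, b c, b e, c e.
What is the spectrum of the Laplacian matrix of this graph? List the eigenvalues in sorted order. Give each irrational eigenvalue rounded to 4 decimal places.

With the vertex order [a, b, c, d, e], the degrees are [1, 2, 2, 1, 2], giving D = diag(1, 2, 2, 1, 2) and L = D - A. L is symmetric positive semidefinite, so every eigenvalue is real and nonnegative. The 2 zero eigenvalues correspond to the 2 connected components. The eigenvalues sum to 8, which equals trace(L) = 2|E|. There are 2 zeros in the spectrum, matching the 2 components.

[0, 0, 2, 3, 3]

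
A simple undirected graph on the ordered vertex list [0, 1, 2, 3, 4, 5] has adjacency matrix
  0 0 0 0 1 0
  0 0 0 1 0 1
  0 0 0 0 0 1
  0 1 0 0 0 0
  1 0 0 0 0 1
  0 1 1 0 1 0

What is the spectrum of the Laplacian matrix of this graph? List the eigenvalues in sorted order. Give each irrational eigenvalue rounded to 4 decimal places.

Each diagonal entry of L is the vertex degree and each off-diagonal entry is -1 where an edge is present, 0 otherwise; in the order [0, 1, 2, 3, 4, 5] the diagonal is [1, 2, 1, 1, 2, 3]. The multiplicity of 0 as a Laplacian eigenvalue equals the number of connected components. The single zero eigenvalue shows the graph is connected. By the matrix-tree theorem the graph has (1/6) * product of the nonzero eigenvalues = 1 spanning tree.

[0, 0.3820, 0.6972, 2, 2.6180, 4.3028]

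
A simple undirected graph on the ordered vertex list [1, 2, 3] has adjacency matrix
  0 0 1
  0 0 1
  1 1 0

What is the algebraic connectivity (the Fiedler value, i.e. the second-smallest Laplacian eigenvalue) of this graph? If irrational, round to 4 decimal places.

1

Each diagonal entry of L is the vertex degree and each off-diagonal entry is -1 where an edge is present, 0 otherwise; in the order [1, 2, 3] the diagonal is [1, 1, 2]. The smallest Laplacian eigenvalue is always 0. The next one, lambda_2 = 1, measures how hard the graph is to disconnect: larger values mean better connectivity. The eigenvalues sum to 4, which equals trace(L) = 2|E|.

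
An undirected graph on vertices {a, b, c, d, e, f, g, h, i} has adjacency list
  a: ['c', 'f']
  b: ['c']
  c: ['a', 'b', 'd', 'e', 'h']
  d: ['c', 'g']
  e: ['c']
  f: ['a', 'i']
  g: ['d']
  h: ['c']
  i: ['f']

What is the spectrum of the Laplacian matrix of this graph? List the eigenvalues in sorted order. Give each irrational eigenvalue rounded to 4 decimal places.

[0, 0.2483, 0.5063, 1, 1, 1.4950, 2.4702, 3.1767, 6.1036]

Each diagonal entry of L is the vertex degree and each off-diagonal entry is -1 where an edge is present, 0 otherwise; in the order [a, b, c, d, e, f, g, h, i] the diagonal is [2, 1, 5, 2, 1, 2, 1, 1, 1]. Since every row of L sums to 0, the all-ones vector is in the kernel and 0 is an eigenvalue.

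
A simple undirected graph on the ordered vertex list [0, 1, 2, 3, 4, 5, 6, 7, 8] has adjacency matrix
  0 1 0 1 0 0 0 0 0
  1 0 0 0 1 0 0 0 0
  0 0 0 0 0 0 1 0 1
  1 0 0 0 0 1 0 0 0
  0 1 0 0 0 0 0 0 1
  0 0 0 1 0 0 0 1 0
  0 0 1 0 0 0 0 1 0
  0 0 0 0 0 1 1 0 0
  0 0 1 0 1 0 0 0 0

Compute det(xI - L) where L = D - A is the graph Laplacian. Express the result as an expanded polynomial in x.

x^9 - 18x^8 + 135x^7 - 546x^6 + 1287x^5 - 1782x^4 + 1386x^3 - 540x^2 + 81x

Each diagonal entry of L is the vertex degree and each off-diagonal entry is -1 where an edge is present, 0 otherwise; in the order [0, 1, 2, 3, 4, 5, 6, 7, 8] the diagonal is [2, 2, 2, 2, 2, 2, 2, 2, 2]. L has integer entries, so p(x) = det(xI - L) has integer coefficients. Expanding the determinant yields x^9 - 18x^8 + 135x^7 - 546x^6 + 1287x^5 - 1782x^4 + 1386x^3 - 540x^2 + 81x. The constant term is 0 because L is singular (the all-ones vector lies in its kernel). By the matrix-tree theorem the graph has (1/9) * product of the nonzero eigenvalues = 9 spanning trees.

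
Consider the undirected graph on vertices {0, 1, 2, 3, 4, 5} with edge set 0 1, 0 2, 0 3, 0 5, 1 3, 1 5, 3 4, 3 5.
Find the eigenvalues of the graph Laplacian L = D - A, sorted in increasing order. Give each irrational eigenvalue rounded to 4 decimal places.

Reading degrees in the order [0, 1, 2, 3, 4, 5] gives [4, 3, 1, 4, 1, 3]; set D = diag(4, 3, 1, 4, 1, 3) and form L = D - A. Since every row of L sums to 0, the all-ones vector is in the kernel and 0 is an eigenvalue. The eigenvalues sum to 16, which equals trace(L) = 2|E|.

[0, 0.7639, 1.2679, 4, 4.7321, 5.2361]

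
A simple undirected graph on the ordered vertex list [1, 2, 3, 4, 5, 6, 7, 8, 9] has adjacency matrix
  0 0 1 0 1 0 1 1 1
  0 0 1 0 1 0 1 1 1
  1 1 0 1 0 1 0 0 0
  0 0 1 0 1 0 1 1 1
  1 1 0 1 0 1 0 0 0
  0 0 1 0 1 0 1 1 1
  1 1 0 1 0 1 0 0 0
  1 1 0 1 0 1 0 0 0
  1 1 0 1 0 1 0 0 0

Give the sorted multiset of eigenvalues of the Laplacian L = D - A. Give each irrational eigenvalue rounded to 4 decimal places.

Reading degrees in the order [1, 2, 3, 4, 5, 6, 7, 8, 9] gives [5, 5, 4, 5, 4, 5, 4, 4, 4]; set D = diag(5, 5, 4, 5, 4, 5, 4, 4, 4) and form L = D - A. L is symmetric positive semidefinite, so every eigenvalue is real and nonnegative. The eigenvalues sum to 40, which equals trace(L) = 2|E|. The largest eigenvalue, 9, is at most the vertex count 9.

[0, 4, 4, 4, 4, 5, 5, 5, 9]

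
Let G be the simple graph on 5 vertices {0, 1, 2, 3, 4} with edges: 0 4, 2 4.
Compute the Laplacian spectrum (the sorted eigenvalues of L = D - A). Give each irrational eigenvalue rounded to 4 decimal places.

[0, 0, 0, 1, 3]

Each diagonal entry of L is the vertex degree and each off-diagonal entry is -1 where an edge is present, 0 otherwise; in the order [0, 1, 2, 3, 4] the diagonal is [1, 0, 1, 0, 2]. Since every row of L sums to 0, the all-ones vector is in the kernel and 0 is an eigenvalue. The 3 zero eigenvalues correspond to the 3 connected components. The eigenvalues sum to 4, which equals trace(L) = 2|E|. The largest eigenvalue, 3, is at most the vertex count 5.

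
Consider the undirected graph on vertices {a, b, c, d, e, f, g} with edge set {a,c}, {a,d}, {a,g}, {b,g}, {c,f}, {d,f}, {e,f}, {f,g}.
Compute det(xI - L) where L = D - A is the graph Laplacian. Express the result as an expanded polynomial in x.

Reading degrees in the order [a, b, c, d, e, f, g] gives [3, 1, 2, 2, 1, 4, 3]; set D = diag(3, 1, 2, 2, 1, 4, 3) and form L = D - A. L has integer entries, so p(x) = det(xI - L) has integer coefficients. Expanding the determinant yields x^7 - 16x^6 + 98x^5 - 292x^4 + 441x^3 - 316x^2 + 84x. The coefficient of x^6 equals -trace(L) = -16, matching the sum of degrees. By the matrix-tree theorem the graph has (1/7) * product of the nonzero eigenvalues = 12 spanning trees.

x^7 - 16x^6 + 98x^5 - 292x^4 + 441x^3 - 316x^2 + 84x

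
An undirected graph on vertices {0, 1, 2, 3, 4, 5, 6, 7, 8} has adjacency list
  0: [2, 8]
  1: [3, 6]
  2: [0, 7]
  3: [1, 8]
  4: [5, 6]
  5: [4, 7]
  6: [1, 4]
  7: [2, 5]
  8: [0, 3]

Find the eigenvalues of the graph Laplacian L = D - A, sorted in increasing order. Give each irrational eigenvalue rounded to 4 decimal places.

With the vertex order [0, 1, 2, 3, 4, 5, 6, 7, 8], the degrees are [2, 2, 2, 2, 2, 2, 2, 2, 2], giving D = diag(2, 2, 2, 2, 2, 2, 2, 2, 2) and L = D - A. L is symmetric positive semidefinite, so every eigenvalue is real and nonnegative. The single zero eigenvalue shows the graph is connected. The eigenvalues sum to 18, which equals trace(L) = 2|E|.

[0, 0.4679, 0.4679, 1.6527, 1.6527, 3, 3, 3.8794, 3.8794]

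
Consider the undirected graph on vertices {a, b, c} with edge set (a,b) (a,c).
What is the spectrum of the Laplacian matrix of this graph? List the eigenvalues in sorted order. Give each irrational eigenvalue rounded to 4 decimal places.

With the vertex order [a, b, c], the degrees are [2, 1, 1], giving D = diag(2, 1, 1) and L = D - A. L is symmetric positive semidefinite, so every eigenvalue is real and nonnegative. By the matrix-tree theorem the graph has (1/3) * product of the nonzero eigenvalues = 1 spanning tree.

[0, 1, 3]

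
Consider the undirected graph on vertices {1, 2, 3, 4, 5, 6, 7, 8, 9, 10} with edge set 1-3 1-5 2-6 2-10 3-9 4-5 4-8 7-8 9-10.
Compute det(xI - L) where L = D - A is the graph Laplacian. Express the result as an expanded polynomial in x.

x^10 - 18x^9 + 136x^8 - 560x^7 + 1365x^6 - 2002x^5 + 1716x^4 - 792x^3 + 165x^2 - 10x

With the vertex order [1, 2, 3, 4, 5, 6, 7, 8, 9, 10], the degrees are [2, 2, 2, 2, 2, 1, 1, 2, 2, 2], giving D = diag(2, 2, 2, 2, 2, 1, 1, 2, 2, 2) and L = D - A. Computing det(xI - L) by cofactor expansion (or equivalently via sum-over-permutations) gives x^10 - 18x^9 + 136x^8 - 560x^7 + 1365x^6 - 2002x^5 + 1716x^4 - 792x^3 + 165x^2 - 10x. The coefficient of x^9 equals -trace(L) = -18, matching the sum of degrees.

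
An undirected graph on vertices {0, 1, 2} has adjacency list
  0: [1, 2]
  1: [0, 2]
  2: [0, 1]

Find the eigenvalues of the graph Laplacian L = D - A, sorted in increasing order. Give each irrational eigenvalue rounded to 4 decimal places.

With the vertex order [0, 1, 2], the degrees are [2, 2, 2], giving D = diag(2, 2, 2) and L = D - A. Diagonalising L (or applying a numerical eigensolver to the 3x3 matrix) gives the spectrum above.

[0, 3, 3]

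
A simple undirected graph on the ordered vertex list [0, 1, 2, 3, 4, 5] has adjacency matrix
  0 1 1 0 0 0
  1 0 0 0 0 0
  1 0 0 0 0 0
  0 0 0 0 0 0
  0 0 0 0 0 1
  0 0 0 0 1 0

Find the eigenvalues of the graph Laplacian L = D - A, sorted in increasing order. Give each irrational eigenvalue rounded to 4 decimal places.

Each diagonal entry of L is the vertex degree and each off-diagonal entry is -1 where an edge is present, 0 otherwise; in the order [0, 1, 2, 3, 4, 5] the diagonal is [2, 1, 1, 0, 1, 1]. L is symmetric positive semidefinite, so every eigenvalue is real and nonnegative. The 3 zero eigenvalues correspond to the 3 connected components. The eigenvalues sum to 6, which equals trace(L) = 2|E|.

[0, 0, 0, 1, 2, 3]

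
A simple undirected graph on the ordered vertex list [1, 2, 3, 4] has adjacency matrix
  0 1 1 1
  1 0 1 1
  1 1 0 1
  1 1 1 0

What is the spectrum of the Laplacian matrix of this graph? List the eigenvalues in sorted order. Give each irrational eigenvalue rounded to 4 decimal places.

Each diagonal entry of L is the vertex degree and each off-diagonal entry is -1 where an edge is present, 0 otherwise; in the order [1, 2, 3, 4] the diagonal is [3, 3, 3, 3]. Diagonalising L (or applying a numerical eigensolver to the 4x4 matrix) gives the spectrum above. By the matrix-tree theorem the graph has (1/4) * product of the nonzero eigenvalues = 16 spanning trees.

[0, 4, 4, 4]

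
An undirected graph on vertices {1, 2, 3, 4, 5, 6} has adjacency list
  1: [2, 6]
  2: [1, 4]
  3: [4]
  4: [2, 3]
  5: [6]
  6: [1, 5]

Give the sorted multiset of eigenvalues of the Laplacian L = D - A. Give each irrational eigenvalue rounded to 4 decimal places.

With the vertex order [1, 2, 3, 4, 5, 6], the degrees are [2, 2, 1, 2, 1, 2], giving D = diag(2, 2, 1, 2, 1, 2) and L = D - A. L is symmetric positive semidefinite, so every eigenvalue is real and nonnegative.

[0, 0.2679, 1, 2, 3, 3.7321]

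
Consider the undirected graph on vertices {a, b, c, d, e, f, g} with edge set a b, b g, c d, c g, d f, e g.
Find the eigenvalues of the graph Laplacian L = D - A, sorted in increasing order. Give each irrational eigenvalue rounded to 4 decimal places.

With the vertex order [a, b, c, d, e, f, g], the degrees are [1, 2, 2, 2, 1, 1, 3], giving D = diag(1, 2, 2, 2, 1, 1, 3) and L = D - A. L is symmetric positive semidefinite, so every eigenvalue is real and nonnegative. The largest eigenvalue, 4.3342, is at most the vertex count 7.

[0, 0.2603, 0.6262, 1.4055, 2.2742, 3.0996, 4.3342]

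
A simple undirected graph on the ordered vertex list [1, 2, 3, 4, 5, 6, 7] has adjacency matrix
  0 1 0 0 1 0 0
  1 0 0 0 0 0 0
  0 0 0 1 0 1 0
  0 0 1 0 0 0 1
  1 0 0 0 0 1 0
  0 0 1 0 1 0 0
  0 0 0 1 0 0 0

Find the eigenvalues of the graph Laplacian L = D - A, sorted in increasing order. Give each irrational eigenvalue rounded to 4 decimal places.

With the vertex order [1, 2, 3, 4, 5, 6, 7], the degrees are [2, 1, 2, 2, 2, 2, 1], giving D = diag(2, 1, 2, 2, 2, 2, 1) and L = D - A. The multiplicity of 0 as a Laplacian eigenvalue equals the number of connected components.

[0, 0.1981, 0.7530, 1.5550, 2.4450, 3.2470, 3.8019]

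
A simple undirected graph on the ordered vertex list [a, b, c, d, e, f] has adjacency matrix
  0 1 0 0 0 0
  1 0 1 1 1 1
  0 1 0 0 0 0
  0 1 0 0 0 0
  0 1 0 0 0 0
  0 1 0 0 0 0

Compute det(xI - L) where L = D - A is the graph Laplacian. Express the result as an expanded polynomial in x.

Each diagonal entry of L is the vertex degree and each off-diagonal entry is -1 where an edge is present, 0 otherwise; in the order [a, b, c, d, e, f] the diagonal is [1, 5, 1, 1, 1, 1]. L has integer entries, so p(x) = det(xI - L) has integer coefficients. Expanding the determinant yields x^6 - 10x^5 + 30x^4 - 40x^3 + 25x^2 - 6x. The constant term is 0 because L is singular (the all-ones vector lies in its kernel). There is one zero in the spectrum, matching the 1 component. By the matrix-tree theorem the graph has (1/6) * product of the nonzero eigenvalues = 1 spanning tree.

x^6 - 10x^5 + 30x^4 - 40x^3 + 25x^2 - 6x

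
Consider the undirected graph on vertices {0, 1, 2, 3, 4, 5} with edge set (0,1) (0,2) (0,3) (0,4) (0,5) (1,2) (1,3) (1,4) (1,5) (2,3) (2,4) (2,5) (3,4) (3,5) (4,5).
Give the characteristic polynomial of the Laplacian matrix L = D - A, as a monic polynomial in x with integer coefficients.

x^6 - 30x^5 + 360x^4 - 2160x^3 + 6480x^2 - 7776x

With the vertex order [0, 1, 2, 3, 4, 5], the degrees are [5, 5, 5, 5, 5, 5], giving D = diag(5, 5, 5, 5, 5, 5) and L = D - A. The eigenvalues of L are [0, 6, 6, 6, 6, 6]; the characteristic polynomial is the product of (x - lambda_i), which multiplies out to x^6 - 30x^5 + 360x^4 - 2160x^3 + 6480x^2 - 7776x. Since p(0) = det(-L) = 0, x divides p(x). The largest eigenvalue, 6, is at most the vertex count 6.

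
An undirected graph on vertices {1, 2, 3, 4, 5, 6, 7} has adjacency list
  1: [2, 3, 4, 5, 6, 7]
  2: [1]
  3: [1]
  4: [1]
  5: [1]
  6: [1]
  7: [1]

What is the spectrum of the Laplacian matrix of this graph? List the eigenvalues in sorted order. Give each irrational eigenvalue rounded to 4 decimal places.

[0, 1, 1, 1, 1, 1, 7]

Reading degrees in the order [1, 2, 3, 4, 5, 6, 7] gives [6, 1, 1, 1, 1, 1, 1]; set D = diag(6, 1, 1, 1, 1, 1, 1) and form L = D - A. The multiplicity of 0 as a Laplacian eigenvalue equals the number of connected components. The single zero eigenvalue shows the graph is connected. The largest eigenvalue, 7, is at most the vertex count 7. By the matrix-tree theorem the graph has (1/7) * product of the nonzero eigenvalues = 1 spanning tree.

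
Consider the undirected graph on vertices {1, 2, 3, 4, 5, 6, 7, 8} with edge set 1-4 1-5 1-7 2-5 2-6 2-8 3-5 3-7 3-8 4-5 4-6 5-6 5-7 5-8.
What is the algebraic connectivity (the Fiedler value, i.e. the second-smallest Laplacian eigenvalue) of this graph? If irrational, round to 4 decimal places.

Reading degrees in the order [1, 2, 3, 4, 5, 6, 7, 8] gives [3, 3, 3, 3, 7, 3, 3, 3]; set D = diag(3, 3, 3, 3, 7, 3, 3, 3) and form L = D - A. Computing the eigenvalues of L and sorting gives [0, 1.7530, 1.7530, 3.4450, 3.4450, 4.8019, 4.8019, 8]. The Fiedler value lambda_2 = 1.7530 is strictly positive, so the graph is connected. The largest eigenvalue, 8, is at most the vertex count 8.

1.7530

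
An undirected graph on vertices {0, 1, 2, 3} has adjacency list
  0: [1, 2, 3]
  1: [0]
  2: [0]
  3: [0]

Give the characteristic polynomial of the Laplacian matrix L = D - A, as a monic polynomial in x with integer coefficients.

x^4 - 6x^3 + 9x^2 - 4x

Reading degrees in the order [0, 1, 2, 3] gives [3, 1, 1, 1]; set D = diag(3, 1, 1, 1) and form L = D - A. L has integer entries, so p(x) = det(xI - L) has integer coefficients. Expanding the determinant yields x^4 - 6x^3 + 9x^2 - 4x. The constant term is 0 because L is singular (the all-ones vector lies in its kernel). The eigenvalues sum to 6, which equals trace(L) = 2|E|.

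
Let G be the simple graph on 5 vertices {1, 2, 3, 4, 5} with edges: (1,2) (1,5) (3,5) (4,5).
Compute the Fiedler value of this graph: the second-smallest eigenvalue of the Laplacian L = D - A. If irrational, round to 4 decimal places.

0.5188

Each diagonal entry of L is the vertex degree and each off-diagonal entry is -1 where an edge is present, 0 otherwise; in the order [1, 2, 3, 4, 5] the diagonal is [2, 1, 1, 1, 3]. The smallest Laplacian eigenvalue is always 0. The next one, lambda_2 = 0.5188, measures how hard the graph is to disconnect: larger values mean better connectivity. By the matrix-tree theorem the graph has (1/5) * product of the nonzero eigenvalues = 1 spanning tree.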